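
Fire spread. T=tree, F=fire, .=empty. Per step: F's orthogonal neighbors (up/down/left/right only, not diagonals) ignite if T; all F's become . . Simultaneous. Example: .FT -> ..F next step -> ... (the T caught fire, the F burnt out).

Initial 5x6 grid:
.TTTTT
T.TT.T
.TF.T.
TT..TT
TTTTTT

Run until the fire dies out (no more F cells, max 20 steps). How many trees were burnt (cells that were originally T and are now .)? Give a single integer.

Step 1: +2 fires, +1 burnt (F count now 2)
Step 2: +3 fires, +2 burnt (F count now 3)
Step 3: +4 fires, +3 burnt (F count now 4)
Step 4: +3 fires, +4 burnt (F count now 3)
Step 5: +2 fires, +3 burnt (F count now 2)
Step 6: +2 fires, +2 burnt (F count now 2)
Step 7: +2 fires, +2 burnt (F count now 2)
Step 8: +2 fires, +2 burnt (F count now 2)
Step 9: +0 fires, +2 burnt (F count now 0)
Fire out after step 9
Initially T: 21, now '.': 29
Total burnt (originally-T cells now '.'): 20

Answer: 20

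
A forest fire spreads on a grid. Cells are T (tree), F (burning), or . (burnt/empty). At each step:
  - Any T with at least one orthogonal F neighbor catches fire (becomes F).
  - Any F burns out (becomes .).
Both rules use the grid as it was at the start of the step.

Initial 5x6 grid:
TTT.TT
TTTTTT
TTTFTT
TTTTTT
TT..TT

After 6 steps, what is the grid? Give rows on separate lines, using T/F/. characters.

Step 1: 4 trees catch fire, 1 burn out
  TTT.TT
  TTTFTT
  TTF.FT
  TTTFTT
  TT..TT
Step 2: 6 trees catch fire, 4 burn out
  TTT.TT
  TTF.FT
  TF...F
  TTF.FT
  TT..TT
Step 3: 8 trees catch fire, 6 burn out
  TTF.FT
  TF...F
  F.....
  TF...F
  TT..FT
Step 4: 6 trees catch fire, 8 burn out
  TF...F
  F.....
  ......
  F.....
  TF...F
Step 5: 2 trees catch fire, 6 burn out
  F.....
  ......
  ......
  ......
  F.....
Step 6: 0 trees catch fire, 2 burn out
  ......
  ......
  ......
  ......
  ......

......
......
......
......
......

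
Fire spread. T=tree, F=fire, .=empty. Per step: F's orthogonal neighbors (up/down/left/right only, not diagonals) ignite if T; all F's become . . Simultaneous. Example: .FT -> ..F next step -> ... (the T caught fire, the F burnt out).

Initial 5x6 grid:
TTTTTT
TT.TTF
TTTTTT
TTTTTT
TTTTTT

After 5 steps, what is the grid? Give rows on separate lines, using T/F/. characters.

Step 1: 3 trees catch fire, 1 burn out
  TTTTTF
  TT.TF.
  TTTTTF
  TTTTTT
  TTTTTT
Step 2: 4 trees catch fire, 3 burn out
  TTTTF.
  TT.F..
  TTTTF.
  TTTTTF
  TTTTTT
Step 3: 4 trees catch fire, 4 burn out
  TTTF..
  TT....
  TTTF..
  TTTTF.
  TTTTTF
Step 4: 4 trees catch fire, 4 burn out
  TTF...
  TT....
  TTF...
  TTTF..
  TTTTF.
Step 5: 4 trees catch fire, 4 burn out
  TF....
  TT....
  TF....
  TTF...
  TTTF..

TF....
TT....
TF....
TTF...
TTTF..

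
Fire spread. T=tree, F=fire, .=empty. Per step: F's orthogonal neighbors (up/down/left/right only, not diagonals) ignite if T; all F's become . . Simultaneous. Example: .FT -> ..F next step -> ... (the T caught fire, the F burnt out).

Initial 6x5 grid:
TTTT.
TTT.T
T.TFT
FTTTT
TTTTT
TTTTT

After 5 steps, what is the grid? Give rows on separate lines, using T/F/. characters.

Step 1: 6 trees catch fire, 2 burn out
  TTTT.
  TTT.T
  F.F.F
  .FTFT
  FTTTT
  TTTTT
Step 2: 8 trees catch fire, 6 burn out
  TTTT.
  FTF.F
  .....
  ..F.F
  .FTFT
  FTTTT
Step 3: 7 trees catch fire, 8 burn out
  FTFT.
  .F...
  .....
  .....
  ..F.F
  .FTFT
Step 4: 4 trees catch fire, 7 burn out
  .F.F.
  .....
  .....
  .....
  .....
  ..F.F
Step 5: 0 trees catch fire, 4 burn out
  .....
  .....
  .....
  .....
  .....
  .....

.....
.....
.....
.....
.....
.....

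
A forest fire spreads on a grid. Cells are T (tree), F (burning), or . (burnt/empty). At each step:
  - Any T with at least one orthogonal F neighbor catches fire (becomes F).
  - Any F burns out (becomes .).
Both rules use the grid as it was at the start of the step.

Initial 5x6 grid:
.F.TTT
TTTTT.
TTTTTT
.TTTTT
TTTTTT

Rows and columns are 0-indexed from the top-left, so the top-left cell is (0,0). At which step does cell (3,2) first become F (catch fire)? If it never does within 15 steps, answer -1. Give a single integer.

Step 1: cell (3,2)='T' (+1 fires, +1 burnt)
Step 2: cell (3,2)='T' (+3 fires, +1 burnt)
Step 3: cell (3,2)='T' (+4 fires, +3 burnt)
Step 4: cell (3,2)='F' (+5 fires, +4 burnt)
  -> target ignites at step 4
Step 5: cell (3,2)='.' (+5 fires, +5 burnt)
Step 6: cell (3,2)='.' (+4 fires, +5 burnt)
Step 7: cell (3,2)='.' (+2 fires, +4 burnt)
Step 8: cell (3,2)='.' (+1 fires, +2 burnt)
Step 9: cell (3,2)='.' (+0 fires, +1 burnt)
  fire out at step 9

4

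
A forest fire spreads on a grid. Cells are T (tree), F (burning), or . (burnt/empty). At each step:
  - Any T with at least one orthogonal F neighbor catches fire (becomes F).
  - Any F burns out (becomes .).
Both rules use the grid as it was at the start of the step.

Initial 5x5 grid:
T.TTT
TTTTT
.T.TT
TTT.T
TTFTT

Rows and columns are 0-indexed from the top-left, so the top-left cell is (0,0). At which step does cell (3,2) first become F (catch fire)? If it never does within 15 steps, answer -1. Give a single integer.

Step 1: cell (3,2)='F' (+3 fires, +1 burnt)
  -> target ignites at step 1
Step 2: cell (3,2)='.' (+3 fires, +3 burnt)
Step 3: cell (3,2)='.' (+3 fires, +3 burnt)
Step 4: cell (3,2)='.' (+2 fires, +3 burnt)
Step 5: cell (3,2)='.' (+4 fires, +2 burnt)
Step 6: cell (3,2)='.' (+4 fires, +4 burnt)
Step 7: cell (3,2)='.' (+1 fires, +4 burnt)
Step 8: cell (3,2)='.' (+0 fires, +1 burnt)
  fire out at step 8

1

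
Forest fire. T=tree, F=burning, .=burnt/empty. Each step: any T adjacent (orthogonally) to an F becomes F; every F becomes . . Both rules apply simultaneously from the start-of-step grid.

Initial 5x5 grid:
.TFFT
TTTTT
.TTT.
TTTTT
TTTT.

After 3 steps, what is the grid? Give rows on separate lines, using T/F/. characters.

Step 1: 4 trees catch fire, 2 burn out
  .F..F
  TTFFT
  .TTT.
  TTTTT
  TTTT.
Step 2: 4 trees catch fire, 4 burn out
  .....
  TF..F
  .TFF.
  TTTTT
  TTTT.
Step 3: 4 trees catch fire, 4 burn out
  .....
  F....
  .F...
  TTFFT
  TTTT.

.....
F....
.F...
TTFFT
TTTT.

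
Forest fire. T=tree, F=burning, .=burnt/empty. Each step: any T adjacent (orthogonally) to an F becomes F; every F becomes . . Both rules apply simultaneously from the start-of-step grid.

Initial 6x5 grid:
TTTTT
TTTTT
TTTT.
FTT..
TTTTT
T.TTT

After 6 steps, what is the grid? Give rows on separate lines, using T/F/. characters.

Step 1: 3 trees catch fire, 1 burn out
  TTTTT
  TTTTT
  FTTT.
  .FT..
  FTTTT
  T.TTT
Step 2: 5 trees catch fire, 3 burn out
  TTTTT
  FTTTT
  .FTT.
  ..F..
  .FTTT
  F.TTT
Step 3: 4 trees catch fire, 5 burn out
  FTTTT
  .FTTT
  ..FT.
  .....
  ..FTT
  ..TTT
Step 4: 5 trees catch fire, 4 burn out
  .FTTT
  ..FTT
  ...F.
  .....
  ...FT
  ..FTT
Step 5: 4 trees catch fire, 5 burn out
  ..FTT
  ...FT
  .....
  .....
  ....F
  ...FT
Step 6: 3 trees catch fire, 4 burn out
  ...FT
  ....F
  .....
  .....
  .....
  ....F

...FT
....F
.....
.....
.....
....F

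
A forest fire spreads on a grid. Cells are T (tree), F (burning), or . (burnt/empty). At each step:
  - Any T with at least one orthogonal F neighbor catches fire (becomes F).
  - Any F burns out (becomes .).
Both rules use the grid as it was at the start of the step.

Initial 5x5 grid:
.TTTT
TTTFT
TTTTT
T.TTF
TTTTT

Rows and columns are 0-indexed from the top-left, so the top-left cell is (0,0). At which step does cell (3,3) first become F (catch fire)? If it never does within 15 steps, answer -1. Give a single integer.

Step 1: cell (3,3)='F' (+7 fires, +2 burnt)
  -> target ignites at step 1
Step 2: cell (3,3)='.' (+6 fires, +7 burnt)
Step 3: cell (3,3)='.' (+4 fires, +6 burnt)
Step 4: cell (3,3)='.' (+2 fires, +4 burnt)
Step 5: cell (3,3)='.' (+2 fires, +2 burnt)
Step 6: cell (3,3)='.' (+0 fires, +2 burnt)
  fire out at step 6

1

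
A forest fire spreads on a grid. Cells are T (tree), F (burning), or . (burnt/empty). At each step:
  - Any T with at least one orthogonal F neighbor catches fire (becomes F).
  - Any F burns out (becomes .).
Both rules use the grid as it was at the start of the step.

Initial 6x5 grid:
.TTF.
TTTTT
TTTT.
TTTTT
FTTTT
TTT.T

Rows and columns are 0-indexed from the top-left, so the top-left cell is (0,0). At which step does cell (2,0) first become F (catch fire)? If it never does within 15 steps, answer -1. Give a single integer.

Step 1: cell (2,0)='T' (+5 fires, +2 burnt)
Step 2: cell (2,0)='F' (+8 fires, +5 burnt)
  -> target ignites at step 2
Step 3: cell (2,0)='.' (+8 fires, +8 burnt)
Step 4: cell (2,0)='.' (+2 fires, +8 burnt)
Step 5: cell (2,0)='.' (+1 fires, +2 burnt)
Step 6: cell (2,0)='.' (+0 fires, +1 burnt)
  fire out at step 6

2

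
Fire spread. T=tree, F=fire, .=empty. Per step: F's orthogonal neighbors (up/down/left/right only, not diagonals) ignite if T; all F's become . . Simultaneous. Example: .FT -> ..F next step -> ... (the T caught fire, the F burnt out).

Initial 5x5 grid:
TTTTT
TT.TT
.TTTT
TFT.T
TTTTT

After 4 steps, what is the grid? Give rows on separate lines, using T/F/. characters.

Step 1: 4 trees catch fire, 1 burn out
  TTTTT
  TT.TT
  .FTTT
  F.F.T
  TFTTT
Step 2: 4 trees catch fire, 4 burn out
  TTTTT
  TF.TT
  ..FTT
  ....T
  F.FTT
Step 3: 4 trees catch fire, 4 burn out
  TFTTT
  F..TT
  ...FT
  ....T
  ...FT
Step 4: 5 trees catch fire, 4 burn out
  F.FTT
  ...FT
  ....F
  ....T
  ....F

F.FTT
...FT
....F
....T
....F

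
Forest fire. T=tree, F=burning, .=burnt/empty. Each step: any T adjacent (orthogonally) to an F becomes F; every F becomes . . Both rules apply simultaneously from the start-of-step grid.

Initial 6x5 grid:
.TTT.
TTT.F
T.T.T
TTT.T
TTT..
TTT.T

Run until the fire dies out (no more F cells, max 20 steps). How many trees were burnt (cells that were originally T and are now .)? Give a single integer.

Step 1: +1 fires, +1 burnt (F count now 1)
Step 2: +1 fires, +1 burnt (F count now 1)
Step 3: +0 fires, +1 burnt (F count now 0)
Fire out after step 3
Initially T: 20, now '.': 12
Total burnt (originally-T cells now '.'): 2

Answer: 2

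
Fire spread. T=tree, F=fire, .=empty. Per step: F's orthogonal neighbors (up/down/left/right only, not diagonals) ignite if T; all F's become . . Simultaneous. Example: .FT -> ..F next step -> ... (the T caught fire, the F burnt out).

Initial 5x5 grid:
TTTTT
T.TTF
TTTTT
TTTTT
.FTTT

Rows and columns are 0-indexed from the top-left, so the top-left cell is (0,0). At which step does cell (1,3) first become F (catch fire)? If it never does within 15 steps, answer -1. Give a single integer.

Step 1: cell (1,3)='F' (+5 fires, +2 burnt)
  -> target ignites at step 1
Step 2: cell (1,3)='.' (+8 fires, +5 burnt)
Step 3: cell (1,3)='.' (+5 fires, +8 burnt)
Step 4: cell (1,3)='.' (+2 fires, +5 burnt)
Step 5: cell (1,3)='.' (+1 fires, +2 burnt)
Step 6: cell (1,3)='.' (+0 fires, +1 burnt)
  fire out at step 6

1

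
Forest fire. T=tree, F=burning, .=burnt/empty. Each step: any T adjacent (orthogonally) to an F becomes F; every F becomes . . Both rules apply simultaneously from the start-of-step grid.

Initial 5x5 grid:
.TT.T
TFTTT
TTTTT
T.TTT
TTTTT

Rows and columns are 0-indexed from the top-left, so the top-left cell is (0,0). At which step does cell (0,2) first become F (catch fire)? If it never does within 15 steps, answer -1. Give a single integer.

Step 1: cell (0,2)='T' (+4 fires, +1 burnt)
Step 2: cell (0,2)='F' (+4 fires, +4 burnt)
  -> target ignites at step 2
Step 3: cell (0,2)='.' (+4 fires, +4 burnt)
Step 4: cell (0,2)='.' (+5 fires, +4 burnt)
Step 5: cell (0,2)='.' (+3 fires, +5 burnt)
Step 6: cell (0,2)='.' (+1 fires, +3 burnt)
Step 7: cell (0,2)='.' (+0 fires, +1 burnt)
  fire out at step 7

2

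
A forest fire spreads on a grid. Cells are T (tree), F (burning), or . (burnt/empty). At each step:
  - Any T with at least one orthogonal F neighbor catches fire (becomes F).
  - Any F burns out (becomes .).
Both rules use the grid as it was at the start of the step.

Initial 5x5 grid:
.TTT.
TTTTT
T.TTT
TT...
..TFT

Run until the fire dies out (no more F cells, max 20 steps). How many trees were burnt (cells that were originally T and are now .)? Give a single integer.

Answer: 2

Derivation:
Step 1: +2 fires, +1 burnt (F count now 2)
Step 2: +0 fires, +2 burnt (F count now 0)
Fire out after step 2
Initially T: 16, now '.': 11
Total burnt (originally-T cells now '.'): 2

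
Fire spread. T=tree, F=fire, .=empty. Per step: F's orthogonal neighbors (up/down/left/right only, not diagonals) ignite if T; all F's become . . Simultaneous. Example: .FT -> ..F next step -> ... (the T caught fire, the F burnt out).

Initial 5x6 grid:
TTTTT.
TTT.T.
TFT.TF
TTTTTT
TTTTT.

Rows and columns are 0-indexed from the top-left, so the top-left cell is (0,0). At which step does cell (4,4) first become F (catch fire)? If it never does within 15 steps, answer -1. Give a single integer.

Step 1: cell (4,4)='T' (+6 fires, +2 burnt)
Step 2: cell (4,4)='T' (+8 fires, +6 burnt)
Step 3: cell (4,4)='F' (+7 fires, +8 burnt)
  -> target ignites at step 3
Step 4: cell (4,4)='.' (+2 fires, +7 burnt)
Step 5: cell (4,4)='.' (+0 fires, +2 burnt)
  fire out at step 5

3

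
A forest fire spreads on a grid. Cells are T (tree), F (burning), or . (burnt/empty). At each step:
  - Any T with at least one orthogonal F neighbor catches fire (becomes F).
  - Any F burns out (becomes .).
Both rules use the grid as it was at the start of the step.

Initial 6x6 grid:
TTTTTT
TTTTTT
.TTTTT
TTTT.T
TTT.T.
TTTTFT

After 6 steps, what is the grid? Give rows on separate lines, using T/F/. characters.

Step 1: 3 trees catch fire, 1 burn out
  TTTTTT
  TTTTTT
  .TTTTT
  TTTT.T
  TTT.F.
  TTTF.F
Step 2: 1 trees catch fire, 3 burn out
  TTTTTT
  TTTTTT
  .TTTTT
  TTTT.T
  TTT...
  TTF...
Step 3: 2 trees catch fire, 1 burn out
  TTTTTT
  TTTTTT
  .TTTTT
  TTTT.T
  TTF...
  TF....
Step 4: 3 trees catch fire, 2 burn out
  TTTTTT
  TTTTTT
  .TTTTT
  TTFT.T
  TF....
  F.....
Step 5: 4 trees catch fire, 3 burn out
  TTTTTT
  TTTTTT
  .TFTTT
  TF.F.T
  F.....
  ......
Step 6: 4 trees catch fire, 4 burn out
  TTTTTT
  TTFTTT
  .F.FTT
  F....T
  ......
  ......

TTTTTT
TTFTTT
.F.FTT
F....T
......
......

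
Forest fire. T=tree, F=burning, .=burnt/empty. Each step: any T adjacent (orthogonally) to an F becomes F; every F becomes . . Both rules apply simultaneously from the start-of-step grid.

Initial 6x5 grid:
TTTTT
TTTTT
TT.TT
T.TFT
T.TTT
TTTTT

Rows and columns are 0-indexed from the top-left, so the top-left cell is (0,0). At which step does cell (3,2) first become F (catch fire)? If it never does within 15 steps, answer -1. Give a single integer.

Step 1: cell (3,2)='F' (+4 fires, +1 burnt)
  -> target ignites at step 1
Step 2: cell (3,2)='.' (+5 fires, +4 burnt)
Step 3: cell (3,2)='.' (+5 fires, +5 burnt)
Step 4: cell (3,2)='.' (+4 fires, +5 burnt)
Step 5: cell (3,2)='.' (+4 fires, +4 burnt)
Step 6: cell (3,2)='.' (+3 fires, +4 burnt)
Step 7: cell (3,2)='.' (+1 fires, +3 burnt)
Step 8: cell (3,2)='.' (+0 fires, +1 burnt)
  fire out at step 8

1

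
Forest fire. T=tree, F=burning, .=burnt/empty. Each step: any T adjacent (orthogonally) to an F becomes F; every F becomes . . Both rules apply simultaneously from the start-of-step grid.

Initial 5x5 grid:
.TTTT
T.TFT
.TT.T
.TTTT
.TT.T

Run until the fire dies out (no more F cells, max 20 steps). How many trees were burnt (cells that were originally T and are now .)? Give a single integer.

Step 1: +3 fires, +1 burnt (F count now 3)
Step 2: +4 fires, +3 burnt (F count now 4)
Step 3: +4 fires, +4 burnt (F count now 4)
Step 4: +4 fires, +4 burnt (F count now 4)
Step 5: +1 fires, +4 burnt (F count now 1)
Step 6: +0 fires, +1 burnt (F count now 0)
Fire out after step 6
Initially T: 17, now '.': 24
Total burnt (originally-T cells now '.'): 16

Answer: 16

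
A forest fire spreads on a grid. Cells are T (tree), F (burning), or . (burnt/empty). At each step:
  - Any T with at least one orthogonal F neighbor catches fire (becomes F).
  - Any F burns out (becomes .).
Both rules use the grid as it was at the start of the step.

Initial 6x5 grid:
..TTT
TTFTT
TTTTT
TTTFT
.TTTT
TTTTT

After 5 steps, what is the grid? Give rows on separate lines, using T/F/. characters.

Step 1: 8 trees catch fire, 2 burn out
  ..FTT
  TF.FT
  TTFFT
  TTF.F
  .TTFT
  TTTTT
Step 2: 9 trees catch fire, 8 burn out
  ...FT
  F...F
  TF..F
  TF...
  .TF.F
  TTTFT
Step 3: 6 trees catch fire, 9 burn out
  ....F
  .....
  F....
  F....
  .F...
  TTF.F
Step 4: 1 trees catch fire, 6 burn out
  .....
  .....
  .....
  .....
  .....
  TF...
Step 5: 1 trees catch fire, 1 burn out
  .....
  .....
  .....
  .....
  .....
  F....

.....
.....
.....
.....
.....
F....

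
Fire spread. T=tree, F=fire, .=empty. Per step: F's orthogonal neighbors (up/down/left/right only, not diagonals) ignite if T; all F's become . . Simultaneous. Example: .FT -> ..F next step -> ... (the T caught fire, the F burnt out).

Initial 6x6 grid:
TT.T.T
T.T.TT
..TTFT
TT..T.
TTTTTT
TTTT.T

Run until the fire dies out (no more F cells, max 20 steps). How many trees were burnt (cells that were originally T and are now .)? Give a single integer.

Answer: 21

Derivation:
Step 1: +4 fires, +1 burnt (F count now 4)
Step 2: +3 fires, +4 burnt (F count now 3)
Step 3: +4 fires, +3 burnt (F count now 4)
Step 4: +3 fires, +4 burnt (F count now 3)
Step 5: +2 fires, +3 burnt (F count now 2)
Step 6: +3 fires, +2 burnt (F count now 3)
Step 7: +2 fires, +3 burnt (F count now 2)
Step 8: +0 fires, +2 burnt (F count now 0)
Fire out after step 8
Initially T: 25, now '.': 32
Total burnt (originally-T cells now '.'): 21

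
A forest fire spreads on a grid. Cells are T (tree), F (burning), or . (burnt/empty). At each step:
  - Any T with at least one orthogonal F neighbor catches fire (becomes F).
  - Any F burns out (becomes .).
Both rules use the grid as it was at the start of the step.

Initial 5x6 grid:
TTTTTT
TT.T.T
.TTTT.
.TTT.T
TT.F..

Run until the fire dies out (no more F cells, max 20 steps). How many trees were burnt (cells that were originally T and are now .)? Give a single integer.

Step 1: +1 fires, +1 burnt (F count now 1)
Step 2: +2 fires, +1 burnt (F count now 2)
Step 3: +4 fires, +2 burnt (F count now 4)
Step 4: +3 fires, +4 burnt (F count now 3)
Step 5: +4 fires, +3 burnt (F count now 4)
Step 6: +3 fires, +4 burnt (F count now 3)
Step 7: +2 fires, +3 burnt (F count now 2)
Step 8: +0 fires, +2 burnt (F count now 0)
Fire out after step 8
Initially T: 20, now '.': 29
Total burnt (originally-T cells now '.'): 19

Answer: 19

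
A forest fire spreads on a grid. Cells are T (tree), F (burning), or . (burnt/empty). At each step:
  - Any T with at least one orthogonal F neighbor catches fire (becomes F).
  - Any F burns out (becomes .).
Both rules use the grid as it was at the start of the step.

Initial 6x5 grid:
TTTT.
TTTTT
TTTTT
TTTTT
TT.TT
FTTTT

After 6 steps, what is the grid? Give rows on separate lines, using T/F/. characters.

Step 1: 2 trees catch fire, 1 burn out
  TTTT.
  TTTTT
  TTTTT
  TTTTT
  FT.TT
  .FTTT
Step 2: 3 trees catch fire, 2 burn out
  TTTT.
  TTTTT
  TTTTT
  FTTTT
  .F.TT
  ..FTT
Step 3: 3 trees catch fire, 3 burn out
  TTTT.
  TTTTT
  FTTTT
  .FTTT
  ...TT
  ...FT
Step 4: 5 trees catch fire, 3 burn out
  TTTT.
  FTTTT
  .FTTT
  ..FTT
  ...FT
  ....F
Step 5: 5 trees catch fire, 5 burn out
  FTTT.
  .FTTT
  ..FTT
  ...FT
  ....F
  .....
Step 6: 4 trees catch fire, 5 burn out
  .FTT.
  ..FTT
  ...FT
  ....F
  .....
  .....

.FTT.
..FTT
...FT
....F
.....
.....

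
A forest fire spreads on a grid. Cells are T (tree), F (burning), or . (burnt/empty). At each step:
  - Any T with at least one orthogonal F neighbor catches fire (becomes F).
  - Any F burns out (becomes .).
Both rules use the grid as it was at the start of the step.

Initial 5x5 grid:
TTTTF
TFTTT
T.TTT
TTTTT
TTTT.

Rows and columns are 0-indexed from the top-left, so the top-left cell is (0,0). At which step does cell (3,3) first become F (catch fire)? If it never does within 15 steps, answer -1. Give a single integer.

Step 1: cell (3,3)='T' (+5 fires, +2 burnt)
Step 2: cell (3,3)='T' (+6 fires, +5 burnt)
Step 3: cell (3,3)='T' (+4 fires, +6 burnt)
Step 4: cell (3,3)='F' (+4 fires, +4 burnt)
  -> target ignites at step 4
Step 5: cell (3,3)='.' (+2 fires, +4 burnt)
Step 6: cell (3,3)='.' (+0 fires, +2 burnt)
  fire out at step 6

4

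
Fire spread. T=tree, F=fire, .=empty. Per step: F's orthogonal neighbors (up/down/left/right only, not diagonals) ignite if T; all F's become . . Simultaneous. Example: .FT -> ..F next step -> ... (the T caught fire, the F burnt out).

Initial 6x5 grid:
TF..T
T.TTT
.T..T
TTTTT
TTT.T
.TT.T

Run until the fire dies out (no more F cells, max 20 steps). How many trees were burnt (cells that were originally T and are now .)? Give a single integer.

Answer: 2

Derivation:
Step 1: +1 fires, +1 burnt (F count now 1)
Step 2: +1 fires, +1 burnt (F count now 1)
Step 3: +0 fires, +1 burnt (F count now 0)
Fire out after step 3
Initially T: 20, now '.': 12
Total burnt (originally-T cells now '.'): 2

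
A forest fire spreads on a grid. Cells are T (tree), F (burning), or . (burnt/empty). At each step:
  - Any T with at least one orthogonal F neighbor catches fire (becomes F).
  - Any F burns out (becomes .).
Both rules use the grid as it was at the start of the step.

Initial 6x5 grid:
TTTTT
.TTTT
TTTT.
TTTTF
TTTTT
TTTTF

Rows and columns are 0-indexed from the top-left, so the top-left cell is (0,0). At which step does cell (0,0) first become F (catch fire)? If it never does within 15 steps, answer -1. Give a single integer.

Step 1: cell (0,0)='T' (+3 fires, +2 burnt)
Step 2: cell (0,0)='T' (+4 fires, +3 burnt)
Step 3: cell (0,0)='T' (+5 fires, +4 burnt)
Step 4: cell (0,0)='T' (+7 fires, +5 burnt)
Step 5: cell (0,0)='T' (+5 fires, +7 burnt)
Step 6: cell (0,0)='T' (+1 fires, +5 burnt)
Step 7: cell (0,0)='F' (+1 fires, +1 burnt)
  -> target ignites at step 7
Step 8: cell (0,0)='.' (+0 fires, +1 burnt)
  fire out at step 8

7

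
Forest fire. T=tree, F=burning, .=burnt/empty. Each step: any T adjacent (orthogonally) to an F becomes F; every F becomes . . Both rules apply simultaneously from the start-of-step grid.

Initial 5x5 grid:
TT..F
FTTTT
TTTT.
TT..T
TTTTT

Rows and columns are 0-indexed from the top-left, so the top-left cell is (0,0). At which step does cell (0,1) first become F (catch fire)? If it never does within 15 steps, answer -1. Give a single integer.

Step 1: cell (0,1)='T' (+4 fires, +2 burnt)
Step 2: cell (0,1)='F' (+5 fires, +4 burnt)
  -> target ignites at step 2
Step 3: cell (0,1)='.' (+4 fires, +5 burnt)
Step 4: cell (0,1)='.' (+1 fires, +4 burnt)
Step 5: cell (0,1)='.' (+1 fires, +1 burnt)
Step 6: cell (0,1)='.' (+1 fires, +1 burnt)
Step 7: cell (0,1)='.' (+1 fires, +1 burnt)
Step 8: cell (0,1)='.' (+1 fires, +1 burnt)
Step 9: cell (0,1)='.' (+0 fires, +1 burnt)
  fire out at step 9

2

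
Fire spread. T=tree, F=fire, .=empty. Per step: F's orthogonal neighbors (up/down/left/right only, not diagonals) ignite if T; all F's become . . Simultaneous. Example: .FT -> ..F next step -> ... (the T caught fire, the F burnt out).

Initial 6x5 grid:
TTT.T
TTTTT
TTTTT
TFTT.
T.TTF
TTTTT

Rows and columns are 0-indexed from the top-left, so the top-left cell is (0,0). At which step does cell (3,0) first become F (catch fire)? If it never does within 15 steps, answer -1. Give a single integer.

Step 1: cell (3,0)='F' (+5 fires, +2 burnt)
  -> target ignites at step 1
Step 2: cell (3,0)='.' (+7 fires, +5 burnt)
Step 3: cell (3,0)='.' (+6 fires, +7 burnt)
Step 4: cell (3,0)='.' (+5 fires, +6 burnt)
Step 5: cell (3,0)='.' (+1 fires, +5 burnt)
Step 6: cell (3,0)='.' (+1 fires, +1 burnt)
Step 7: cell (3,0)='.' (+0 fires, +1 burnt)
  fire out at step 7

1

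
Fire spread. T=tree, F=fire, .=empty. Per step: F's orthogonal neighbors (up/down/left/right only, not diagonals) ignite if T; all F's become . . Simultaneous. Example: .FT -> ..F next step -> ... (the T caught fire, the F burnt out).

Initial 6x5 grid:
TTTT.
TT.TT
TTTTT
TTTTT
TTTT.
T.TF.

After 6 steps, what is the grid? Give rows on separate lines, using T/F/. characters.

Step 1: 2 trees catch fire, 1 burn out
  TTTT.
  TT.TT
  TTTTT
  TTTTT
  TTTF.
  T.F..
Step 2: 2 trees catch fire, 2 burn out
  TTTT.
  TT.TT
  TTTTT
  TTTFT
  TTF..
  T....
Step 3: 4 trees catch fire, 2 burn out
  TTTT.
  TT.TT
  TTTFT
  TTF.F
  TF...
  T....
Step 4: 5 trees catch fire, 4 burn out
  TTTT.
  TT.FT
  TTF.F
  TF...
  F....
  T....
Step 5: 5 trees catch fire, 5 burn out
  TTTF.
  TT..F
  TF...
  F....
  .....
  F....
Step 6: 3 trees catch fire, 5 burn out
  TTF..
  TF...
  F....
  .....
  .....
  .....

TTF..
TF...
F....
.....
.....
.....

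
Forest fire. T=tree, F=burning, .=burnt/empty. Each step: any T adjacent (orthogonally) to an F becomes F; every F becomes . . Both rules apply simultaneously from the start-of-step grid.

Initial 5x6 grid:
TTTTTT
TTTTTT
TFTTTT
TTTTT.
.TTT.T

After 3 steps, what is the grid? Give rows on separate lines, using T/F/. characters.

Step 1: 4 trees catch fire, 1 burn out
  TTTTTT
  TFTTTT
  F.FTTT
  TFTTT.
  .TTT.T
Step 2: 7 trees catch fire, 4 burn out
  TFTTTT
  F.FTTT
  ...FTT
  F.FTT.
  .FTT.T
Step 3: 6 trees catch fire, 7 burn out
  F.FTTT
  ...FTT
  ....FT
  ...FT.
  ..FT.T

F.FTTT
...FTT
....FT
...FT.
..FT.T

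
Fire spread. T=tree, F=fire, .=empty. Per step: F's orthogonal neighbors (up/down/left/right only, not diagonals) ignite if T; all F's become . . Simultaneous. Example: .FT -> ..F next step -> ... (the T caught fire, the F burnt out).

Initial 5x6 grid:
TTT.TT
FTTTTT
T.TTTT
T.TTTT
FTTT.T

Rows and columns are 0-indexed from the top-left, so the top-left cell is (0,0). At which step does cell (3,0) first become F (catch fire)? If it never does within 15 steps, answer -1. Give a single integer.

Step 1: cell (3,0)='F' (+5 fires, +2 burnt)
  -> target ignites at step 1
Step 2: cell (3,0)='.' (+3 fires, +5 burnt)
Step 3: cell (3,0)='.' (+5 fires, +3 burnt)
Step 4: cell (3,0)='.' (+3 fires, +5 burnt)
Step 5: cell (3,0)='.' (+4 fires, +3 burnt)
Step 6: cell (3,0)='.' (+3 fires, +4 burnt)
Step 7: cell (3,0)='.' (+1 fires, +3 burnt)
Step 8: cell (3,0)='.' (+0 fires, +1 burnt)
  fire out at step 8

1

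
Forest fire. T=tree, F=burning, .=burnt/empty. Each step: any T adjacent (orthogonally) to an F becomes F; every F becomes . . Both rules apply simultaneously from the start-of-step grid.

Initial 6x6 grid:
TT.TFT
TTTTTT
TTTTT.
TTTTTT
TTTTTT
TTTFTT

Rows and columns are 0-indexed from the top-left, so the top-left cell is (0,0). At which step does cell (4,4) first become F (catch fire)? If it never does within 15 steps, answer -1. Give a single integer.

Step 1: cell (4,4)='T' (+6 fires, +2 burnt)
Step 2: cell (4,4)='F' (+8 fires, +6 burnt)
  -> target ignites at step 2
Step 3: cell (4,4)='.' (+7 fires, +8 burnt)
Step 4: cell (4,4)='.' (+5 fires, +7 burnt)
Step 5: cell (4,4)='.' (+4 fires, +5 burnt)
Step 6: cell (4,4)='.' (+2 fires, +4 burnt)
Step 7: cell (4,4)='.' (+0 fires, +2 burnt)
  fire out at step 7

2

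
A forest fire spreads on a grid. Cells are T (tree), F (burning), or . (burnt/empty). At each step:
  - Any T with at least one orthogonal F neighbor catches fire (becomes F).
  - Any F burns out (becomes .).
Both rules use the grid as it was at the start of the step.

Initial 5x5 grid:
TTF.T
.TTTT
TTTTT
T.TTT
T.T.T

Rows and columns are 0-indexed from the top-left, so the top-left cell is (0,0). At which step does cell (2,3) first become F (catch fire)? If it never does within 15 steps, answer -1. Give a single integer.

Step 1: cell (2,3)='T' (+2 fires, +1 burnt)
Step 2: cell (2,3)='T' (+4 fires, +2 burnt)
Step 3: cell (2,3)='F' (+4 fires, +4 burnt)
  -> target ignites at step 3
Step 4: cell (2,3)='.' (+5 fires, +4 burnt)
Step 5: cell (2,3)='.' (+2 fires, +5 burnt)
Step 6: cell (2,3)='.' (+2 fires, +2 burnt)
Step 7: cell (2,3)='.' (+0 fires, +2 burnt)
  fire out at step 7

3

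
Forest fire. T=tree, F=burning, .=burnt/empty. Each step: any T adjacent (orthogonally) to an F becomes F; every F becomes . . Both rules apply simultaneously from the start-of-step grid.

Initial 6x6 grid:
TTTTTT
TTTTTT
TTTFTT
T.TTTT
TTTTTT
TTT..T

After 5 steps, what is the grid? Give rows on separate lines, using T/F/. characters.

Step 1: 4 trees catch fire, 1 burn out
  TTTTTT
  TTTFTT
  TTF.FT
  T.TFTT
  TTTTTT
  TTT..T
Step 2: 8 trees catch fire, 4 burn out
  TTTFTT
  TTF.FT
  TF...F
  T.F.FT
  TTTFTT
  TTT..T
Step 3: 8 trees catch fire, 8 burn out
  TTF.FT
  TF...F
  F.....
  T....F
  TTF.FT
  TTT..T
Step 4: 7 trees catch fire, 8 burn out
  TF...F
  F.....
  ......
  F.....
  TF...F
  TTF..T
Step 5: 4 trees catch fire, 7 burn out
  F.....
  ......
  ......
  ......
  F.....
  TF...F

F.....
......
......
......
F.....
TF...F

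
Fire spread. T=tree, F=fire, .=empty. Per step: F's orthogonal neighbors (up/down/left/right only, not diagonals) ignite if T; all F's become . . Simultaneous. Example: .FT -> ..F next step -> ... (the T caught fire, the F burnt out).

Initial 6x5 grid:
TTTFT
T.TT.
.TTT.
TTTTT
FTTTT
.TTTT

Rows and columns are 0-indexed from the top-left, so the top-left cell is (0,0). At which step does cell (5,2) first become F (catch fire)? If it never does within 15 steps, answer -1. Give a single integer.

Step 1: cell (5,2)='T' (+5 fires, +2 burnt)
Step 2: cell (5,2)='T' (+6 fires, +5 burnt)
Step 3: cell (5,2)='F' (+7 fires, +6 burnt)
  -> target ignites at step 3
Step 4: cell (5,2)='.' (+4 fires, +7 burnt)
Step 5: cell (5,2)='.' (+1 fires, +4 burnt)
Step 6: cell (5,2)='.' (+0 fires, +1 burnt)
  fire out at step 6

3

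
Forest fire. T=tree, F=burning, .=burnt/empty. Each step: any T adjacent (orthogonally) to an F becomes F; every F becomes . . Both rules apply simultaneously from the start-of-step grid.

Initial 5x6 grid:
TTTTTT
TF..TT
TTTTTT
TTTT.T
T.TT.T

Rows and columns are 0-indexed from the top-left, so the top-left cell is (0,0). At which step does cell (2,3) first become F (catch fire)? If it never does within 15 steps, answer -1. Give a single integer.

Step 1: cell (2,3)='T' (+3 fires, +1 burnt)
Step 2: cell (2,3)='T' (+5 fires, +3 burnt)
Step 3: cell (2,3)='F' (+4 fires, +5 burnt)
  -> target ignites at step 3
Step 4: cell (2,3)='.' (+5 fires, +4 burnt)
Step 5: cell (2,3)='.' (+4 fires, +5 burnt)
Step 6: cell (2,3)='.' (+2 fires, +4 burnt)
Step 7: cell (2,3)='.' (+1 fires, +2 burnt)
Step 8: cell (2,3)='.' (+0 fires, +1 burnt)
  fire out at step 8

3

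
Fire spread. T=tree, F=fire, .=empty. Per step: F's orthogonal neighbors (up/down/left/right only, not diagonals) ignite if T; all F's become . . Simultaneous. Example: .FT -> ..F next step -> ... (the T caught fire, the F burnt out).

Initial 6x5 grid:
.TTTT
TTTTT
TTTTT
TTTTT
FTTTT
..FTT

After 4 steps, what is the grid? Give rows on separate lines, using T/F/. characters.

Step 1: 4 trees catch fire, 2 burn out
  .TTTT
  TTTTT
  TTTTT
  FTTTT
  .FFTT
  ...FT
Step 2: 5 trees catch fire, 4 burn out
  .TTTT
  TTTTT
  FTTTT
  .FFTT
  ...FT
  ....F
Step 3: 5 trees catch fire, 5 burn out
  .TTTT
  FTTTT
  .FFTT
  ...FT
  ....F
  .....
Step 4: 4 trees catch fire, 5 burn out
  .TTTT
  .FFTT
  ...FT
  ....F
  .....
  .....

.TTTT
.FFTT
...FT
....F
.....
.....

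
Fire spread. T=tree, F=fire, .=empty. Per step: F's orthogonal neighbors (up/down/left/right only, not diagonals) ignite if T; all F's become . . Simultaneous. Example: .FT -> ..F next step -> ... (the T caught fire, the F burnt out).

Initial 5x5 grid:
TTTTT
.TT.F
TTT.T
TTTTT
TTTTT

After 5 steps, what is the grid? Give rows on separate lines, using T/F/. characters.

Step 1: 2 trees catch fire, 1 burn out
  TTTTF
  .TT..
  TTT.F
  TTTTT
  TTTTT
Step 2: 2 trees catch fire, 2 burn out
  TTTF.
  .TT..
  TTT..
  TTTTF
  TTTTT
Step 3: 3 trees catch fire, 2 burn out
  TTF..
  .TT..
  TTT..
  TTTF.
  TTTTF
Step 4: 4 trees catch fire, 3 burn out
  TF...
  .TF..
  TTT..
  TTF..
  TTTF.
Step 5: 5 trees catch fire, 4 burn out
  F....
  .F...
  TTF..
  TF...
  TTF..

F....
.F...
TTF..
TF...
TTF..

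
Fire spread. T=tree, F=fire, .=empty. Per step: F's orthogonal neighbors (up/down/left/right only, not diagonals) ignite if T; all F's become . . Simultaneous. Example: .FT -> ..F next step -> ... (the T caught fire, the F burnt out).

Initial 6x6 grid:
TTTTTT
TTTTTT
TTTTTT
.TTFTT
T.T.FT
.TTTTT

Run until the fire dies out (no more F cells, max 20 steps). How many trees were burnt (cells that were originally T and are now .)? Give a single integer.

Step 1: +5 fires, +2 burnt (F count now 5)
Step 2: +8 fires, +5 burnt (F count now 8)
Step 3: +6 fires, +8 burnt (F count now 6)
Step 4: +6 fires, +6 burnt (F count now 6)
Step 5: +3 fires, +6 burnt (F count now 3)
Step 6: +1 fires, +3 burnt (F count now 1)
Step 7: +0 fires, +1 burnt (F count now 0)
Fire out after step 7
Initially T: 30, now '.': 35
Total burnt (originally-T cells now '.'): 29

Answer: 29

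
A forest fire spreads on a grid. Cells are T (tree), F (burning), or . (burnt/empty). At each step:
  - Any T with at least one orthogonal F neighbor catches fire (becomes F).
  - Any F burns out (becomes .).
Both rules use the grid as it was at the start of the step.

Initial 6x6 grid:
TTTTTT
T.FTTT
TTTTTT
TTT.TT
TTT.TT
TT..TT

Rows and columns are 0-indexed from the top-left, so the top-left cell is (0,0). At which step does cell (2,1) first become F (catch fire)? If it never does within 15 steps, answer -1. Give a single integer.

Step 1: cell (2,1)='T' (+3 fires, +1 burnt)
Step 2: cell (2,1)='F' (+6 fires, +3 burnt)
  -> target ignites at step 2
Step 3: cell (2,1)='.' (+7 fires, +6 burnt)
Step 4: cell (2,1)='.' (+6 fires, +7 burnt)
Step 5: cell (2,1)='.' (+4 fires, +6 burnt)
Step 6: cell (2,1)='.' (+3 fires, +4 burnt)
Step 7: cell (2,1)='.' (+1 fires, +3 burnt)
Step 8: cell (2,1)='.' (+0 fires, +1 burnt)
  fire out at step 8

2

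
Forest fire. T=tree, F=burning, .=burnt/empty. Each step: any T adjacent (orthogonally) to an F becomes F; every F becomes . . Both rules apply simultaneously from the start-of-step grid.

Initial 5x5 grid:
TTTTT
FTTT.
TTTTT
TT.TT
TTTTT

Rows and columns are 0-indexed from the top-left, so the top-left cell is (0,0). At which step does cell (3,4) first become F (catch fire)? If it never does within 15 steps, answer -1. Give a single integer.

Step 1: cell (3,4)='T' (+3 fires, +1 burnt)
Step 2: cell (3,4)='T' (+4 fires, +3 burnt)
Step 3: cell (3,4)='T' (+5 fires, +4 burnt)
Step 4: cell (3,4)='T' (+3 fires, +5 burnt)
Step 5: cell (3,4)='T' (+4 fires, +3 burnt)
Step 6: cell (3,4)='F' (+2 fires, +4 burnt)
  -> target ignites at step 6
Step 7: cell (3,4)='.' (+1 fires, +2 burnt)
Step 8: cell (3,4)='.' (+0 fires, +1 burnt)
  fire out at step 8

6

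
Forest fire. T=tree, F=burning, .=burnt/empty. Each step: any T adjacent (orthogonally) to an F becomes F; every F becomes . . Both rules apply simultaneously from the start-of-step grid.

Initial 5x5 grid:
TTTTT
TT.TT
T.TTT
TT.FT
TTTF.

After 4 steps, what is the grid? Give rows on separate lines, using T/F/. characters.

Step 1: 3 trees catch fire, 2 burn out
  TTTTT
  TT.TT
  T.TFT
  TT..F
  TTF..
Step 2: 4 trees catch fire, 3 burn out
  TTTTT
  TT.FT
  T.F.F
  TT...
  TF...
Step 3: 4 trees catch fire, 4 burn out
  TTTFT
  TT..F
  T....
  TF...
  F....
Step 4: 3 trees catch fire, 4 burn out
  TTF.F
  TT...
  T....
  F....
  .....

TTF.F
TT...
T....
F....
.....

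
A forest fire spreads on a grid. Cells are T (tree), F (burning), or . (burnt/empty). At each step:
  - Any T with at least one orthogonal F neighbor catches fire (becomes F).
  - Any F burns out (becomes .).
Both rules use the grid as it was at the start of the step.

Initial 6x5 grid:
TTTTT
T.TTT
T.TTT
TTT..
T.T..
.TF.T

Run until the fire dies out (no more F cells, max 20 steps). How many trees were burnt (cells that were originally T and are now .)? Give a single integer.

Step 1: +2 fires, +1 burnt (F count now 2)
Step 2: +1 fires, +2 burnt (F count now 1)
Step 3: +2 fires, +1 burnt (F count now 2)
Step 4: +3 fires, +2 burnt (F count now 3)
Step 5: +5 fires, +3 burnt (F count now 5)
Step 6: +4 fires, +5 burnt (F count now 4)
Step 7: +2 fires, +4 burnt (F count now 2)
Step 8: +0 fires, +2 burnt (F count now 0)
Fire out after step 8
Initially T: 20, now '.': 29
Total burnt (originally-T cells now '.'): 19

Answer: 19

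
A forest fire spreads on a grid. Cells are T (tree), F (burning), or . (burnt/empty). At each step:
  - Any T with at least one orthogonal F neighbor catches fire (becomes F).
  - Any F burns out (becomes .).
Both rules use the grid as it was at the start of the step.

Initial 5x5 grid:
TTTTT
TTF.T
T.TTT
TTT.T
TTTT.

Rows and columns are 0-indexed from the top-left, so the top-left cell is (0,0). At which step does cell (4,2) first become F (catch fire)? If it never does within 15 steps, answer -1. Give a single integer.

Step 1: cell (4,2)='T' (+3 fires, +1 burnt)
Step 2: cell (4,2)='T' (+5 fires, +3 burnt)
Step 3: cell (4,2)='F' (+6 fires, +5 burnt)
  -> target ignites at step 3
Step 4: cell (4,2)='.' (+5 fires, +6 burnt)
Step 5: cell (4,2)='.' (+1 fires, +5 burnt)
Step 6: cell (4,2)='.' (+0 fires, +1 burnt)
  fire out at step 6

3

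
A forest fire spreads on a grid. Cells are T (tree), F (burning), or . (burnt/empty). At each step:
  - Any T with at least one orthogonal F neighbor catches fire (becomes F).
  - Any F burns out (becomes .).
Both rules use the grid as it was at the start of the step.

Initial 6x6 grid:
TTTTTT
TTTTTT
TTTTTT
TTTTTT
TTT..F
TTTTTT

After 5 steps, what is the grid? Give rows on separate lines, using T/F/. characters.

Step 1: 2 trees catch fire, 1 burn out
  TTTTTT
  TTTTTT
  TTTTTT
  TTTTTF
  TTT...
  TTTTTF
Step 2: 3 trees catch fire, 2 burn out
  TTTTTT
  TTTTTT
  TTTTTF
  TTTTF.
  TTT...
  TTTTF.
Step 3: 4 trees catch fire, 3 burn out
  TTTTTT
  TTTTTF
  TTTTF.
  TTTF..
  TTT...
  TTTF..
Step 4: 5 trees catch fire, 4 burn out
  TTTTTF
  TTTTF.
  TTTF..
  TTF...
  TTT...
  TTF...
Step 5: 6 trees catch fire, 5 burn out
  TTTTF.
  TTTF..
  TTF...
  TF....
  TTF...
  TF....

TTTTF.
TTTF..
TTF...
TF....
TTF...
TF....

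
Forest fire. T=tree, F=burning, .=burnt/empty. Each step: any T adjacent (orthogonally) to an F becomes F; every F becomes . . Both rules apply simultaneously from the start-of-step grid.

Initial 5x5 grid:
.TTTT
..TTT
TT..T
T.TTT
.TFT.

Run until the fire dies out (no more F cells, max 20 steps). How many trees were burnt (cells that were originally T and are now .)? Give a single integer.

Answer: 13

Derivation:
Step 1: +3 fires, +1 burnt (F count now 3)
Step 2: +1 fires, +3 burnt (F count now 1)
Step 3: +1 fires, +1 burnt (F count now 1)
Step 4: +1 fires, +1 burnt (F count now 1)
Step 5: +1 fires, +1 burnt (F count now 1)
Step 6: +2 fires, +1 burnt (F count now 2)
Step 7: +2 fires, +2 burnt (F count now 2)
Step 8: +1 fires, +2 burnt (F count now 1)
Step 9: +1 fires, +1 burnt (F count now 1)
Step 10: +0 fires, +1 burnt (F count now 0)
Fire out after step 10
Initially T: 16, now '.': 22
Total burnt (originally-T cells now '.'): 13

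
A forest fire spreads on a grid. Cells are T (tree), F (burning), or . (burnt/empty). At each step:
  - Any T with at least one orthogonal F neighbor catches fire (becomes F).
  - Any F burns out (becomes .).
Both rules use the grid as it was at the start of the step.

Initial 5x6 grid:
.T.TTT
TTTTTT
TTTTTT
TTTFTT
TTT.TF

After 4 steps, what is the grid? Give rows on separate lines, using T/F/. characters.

Step 1: 5 trees catch fire, 2 burn out
  .T.TTT
  TTTTTT
  TTTFTT
  TTF.FF
  TTT.F.
Step 2: 6 trees catch fire, 5 burn out
  .T.TTT
  TTTFTT
  TTF.FF
  TF....
  TTF...
Step 3: 7 trees catch fire, 6 burn out
  .T.FTT
  TTF.FF
  TF....
  F.....
  TF....
Step 4: 5 trees catch fire, 7 burn out
  .T..FF
  TF....
  F.....
  ......
  F.....

.T..FF
TF....
F.....
......
F.....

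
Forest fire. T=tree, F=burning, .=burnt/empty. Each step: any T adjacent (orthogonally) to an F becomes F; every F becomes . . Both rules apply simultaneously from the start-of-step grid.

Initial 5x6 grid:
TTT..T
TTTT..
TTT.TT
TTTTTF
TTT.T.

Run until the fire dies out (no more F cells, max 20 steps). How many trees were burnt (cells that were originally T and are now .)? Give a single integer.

Answer: 21

Derivation:
Step 1: +2 fires, +1 burnt (F count now 2)
Step 2: +3 fires, +2 burnt (F count now 3)
Step 3: +1 fires, +3 burnt (F count now 1)
Step 4: +3 fires, +1 burnt (F count now 3)
Step 5: +4 fires, +3 burnt (F count now 4)
Step 6: +5 fires, +4 burnt (F count now 5)
Step 7: +2 fires, +5 burnt (F count now 2)
Step 8: +1 fires, +2 burnt (F count now 1)
Step 9: +0 fires, +1 burnt (F count now 0)
Fire out after step 9
Initially T: 22, now '.': 29
Total burnt (originally-T cells now '.'): 21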